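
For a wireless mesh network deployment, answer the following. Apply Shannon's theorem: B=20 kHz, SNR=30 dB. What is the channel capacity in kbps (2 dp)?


Given: B = 20 kHz, SNR = 30 dB
SNR linear = 10^(30/10) = 1000
1 + SNR = 1001
log2(1001) = 9.9672262588
C = 20 * 1000 * 9.9672262588 = 199344.5252 bps
C = 199.344525 kbps -> 199.34 kbps (2 dp)

199.34


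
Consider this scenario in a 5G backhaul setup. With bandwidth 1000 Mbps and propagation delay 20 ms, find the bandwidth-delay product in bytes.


Given: bandwidth = 1000 Mbps, delay = 20 ms
BDP in bits = 1000 * 10^6 * 20 / 1000
BDP in bits = 20000000
BDP in bytes = 20000000 / 8 = 2500000

2500000


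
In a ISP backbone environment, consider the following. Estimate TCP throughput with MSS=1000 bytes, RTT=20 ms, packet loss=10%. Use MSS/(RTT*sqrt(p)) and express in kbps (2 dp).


Given: MSS = 1000 bytes, RTT = 20 ms, loss = 10%
RTT in seconds = 20 / 1000 = 0.02
Loss rate = 10% = 0.1
sqrt(loss) = sqrt(0.1) = 0.316227766017
Throughput (bytes/s) = 1000 / (0.02 * 0.316227766017) = 158113.8830
Throughput (kbps) = 158113.8830 * 8 / 1000 = 1264.911064 -> 1264.91 kbps (2 dp)

1264.91


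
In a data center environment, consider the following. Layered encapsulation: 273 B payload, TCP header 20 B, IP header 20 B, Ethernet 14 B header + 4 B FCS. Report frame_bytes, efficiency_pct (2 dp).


TCP segment = 273 + 20 = 293 B
IP packet = 293 + 20 = 313 B
Ethernet frame = 313 + 14 + 4 = 331 B
Efficiency = app / frame = 273 / 331 = 0.824773 = 82.4773% -> 82.48% (2 dp)

331, 82.48


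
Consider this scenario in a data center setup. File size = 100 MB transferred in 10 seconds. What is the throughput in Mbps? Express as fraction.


Given: file = 100 MB, time = 10 s
File in Mb = 100 * 8 = 800 Mb
Throughput = 800 / 10 Mbps
Throughput = 80 Mbps

80


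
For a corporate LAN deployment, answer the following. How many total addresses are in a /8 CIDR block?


Given: CIDR prefix /8
Host bits = 32 - 8 = 24
Total addresses = 2^24 = 16777216

16777216


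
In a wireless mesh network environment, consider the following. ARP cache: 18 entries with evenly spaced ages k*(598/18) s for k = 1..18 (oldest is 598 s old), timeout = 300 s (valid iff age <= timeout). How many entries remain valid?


Ages are k * 598/18 s for k = 1..18 (spacing = 33.2222 s).
Entry k is valid iff k * 598/18 <= 300 iff k <= 18 * 300 / 598 = 9.0301
n_valid = floor(9.0301) = 9
(n_stale = 18 - 9 = 9)

9


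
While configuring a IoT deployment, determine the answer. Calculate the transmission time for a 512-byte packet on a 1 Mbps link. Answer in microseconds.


Given: packet = 512 bytes, bandwidth = 1 Mbps
Packet in bits = 512 * 8 = 4096 bits
Bandwidth = 1 * 10^6 = 1000000 bps
Time = 4096 / 1000000 seconds
Time in us = 4096 * 10^6 / 1000000 = 4096

4096


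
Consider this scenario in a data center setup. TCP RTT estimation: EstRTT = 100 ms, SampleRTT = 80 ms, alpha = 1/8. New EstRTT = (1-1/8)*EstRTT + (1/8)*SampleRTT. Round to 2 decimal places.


Given: EstRTT = 100 ms, SampleRTT = 80 ms, alpha = 1/8
New EstRTT = (1 - alpha) * EstRTT + alpha * SampleRTT
(7/8) * 100 = 87.5
(1/8) * 80 = 10
New EstRTT = 87.5 + 10 = 97.5 ms -> 97.50 ms (2 dp)

97.50


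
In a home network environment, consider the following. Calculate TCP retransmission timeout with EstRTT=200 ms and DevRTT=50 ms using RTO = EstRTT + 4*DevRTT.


Given: EstRTT = 200 ms, DevRTT = 50 ms
Timeout = EstRTT + 4 * DevRTT
4 * DevRTT = 4 * 50 = 200
Timeout = 200 + 200 = 400 ms

400


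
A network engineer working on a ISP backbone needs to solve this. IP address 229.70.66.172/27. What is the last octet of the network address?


Given: IP = 229.70.66.172, prefix = /27
Subnet mask = 255.255.255.224
Last octet of IP: 172
Last octet of mask: 224
Network last octet = 172 AND 224 = 160

160


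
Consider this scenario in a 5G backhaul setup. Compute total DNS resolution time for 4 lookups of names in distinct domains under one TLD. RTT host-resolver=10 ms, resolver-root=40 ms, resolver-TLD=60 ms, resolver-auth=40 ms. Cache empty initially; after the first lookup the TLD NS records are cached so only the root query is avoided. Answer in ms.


Lookup 1 (cold cache): local + root + TLD + auth = 10 + 40 + 60 + 40 = 150 ms
Lookups 2..4 (TLD NS cached -> skip root; new domain -> still ask TLD and auth): local + TLD + auth = 10 + 60 + 40 = 110 ms each
Remaining 3 lookups: 3 * 110 = 330 ms
Total = 150 + 330 = 480 ms

480


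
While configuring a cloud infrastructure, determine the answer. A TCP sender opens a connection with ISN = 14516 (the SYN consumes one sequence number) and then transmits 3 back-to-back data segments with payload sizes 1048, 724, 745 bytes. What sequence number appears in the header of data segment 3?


The SYN occupies sequence number ISN = 14516, so the first data byte is ISN + 1 = 14517.
SEQ of data segment i = (ISN + 1) + sum of payload sizes of segments 1..i-1.
Segment 1: SEQ = 14517, payload = 1048 bytes
Segment 2: SEQ = 15565, payload = 724 bytes
Segment 3: SEQ = 16289, payload = 745 bytes
SEQ of segment 3 = 14517 + 1048 + 724 = 16289

16289


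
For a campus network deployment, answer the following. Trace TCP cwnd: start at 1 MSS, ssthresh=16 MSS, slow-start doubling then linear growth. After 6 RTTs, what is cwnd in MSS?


RTT 0: cwnd = 1 MSS (initial)
RTT 1: cwnd = 2 MSS (slow start, doubled)
RTT 2: cwnd = 4 MSS (slow start, doubled)
RTT 3: cwnd = 8 MSS (slow start, doubled)
RTT 4: cwnd = 16 MSS (slow start, doubled)
RTT 5: cwnd = 17 MSS (congestion avoidance, +1)
RTT 6: cwnd = 18 MSS (congestion avoidance, +1)

18


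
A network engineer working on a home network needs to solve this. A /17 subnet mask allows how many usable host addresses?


Given: subnet mask /17
Host bits = 32 - 17 = 15
Total addresses = 2^15 = 32768
Usable hosts = 32768 - 2 (network + broadcast) = 32766

32766


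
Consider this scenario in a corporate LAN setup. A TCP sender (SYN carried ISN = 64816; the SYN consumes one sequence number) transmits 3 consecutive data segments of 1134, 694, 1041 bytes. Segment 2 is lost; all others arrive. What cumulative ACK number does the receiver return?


SYN uses sequence number 64816; first data byte = ISN + 1 = 64817.
Segment 1: SEQ = 64817, len = 1134 B, covers [64817, 65950]
Segment 2: SEQ = 65951, len = 694 B, covers [65951, 66644] [LOST]
Segment 3: SEQ = 66645, len = 1041 B, covers [66645, 67685]
In-order data received: bytes [64817, 65950] (segments 1..1).
Segment 2 missing -> gap begins at byte 65951; later segments buffered out of order.
Cumulative ACK = next expected in-order byte = 64817 + 1134 = 65951

65951


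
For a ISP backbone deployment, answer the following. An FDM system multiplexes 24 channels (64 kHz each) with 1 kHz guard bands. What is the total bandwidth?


Given: 24 channels, 64 kHz each, guard = 1 kHz
Channel bandwidth = 24 * 64 = 1536 kHz
Guard bands = 23 gaps * 1 kHz = 23 kHz
Total = 1536 + 23 = 1559 kHz

1559


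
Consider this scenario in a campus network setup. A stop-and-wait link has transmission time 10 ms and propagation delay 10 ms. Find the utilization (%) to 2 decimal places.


Given: Ttrans = 10 ms, Tprop = 10 ms
RTT = 2 * Tprop = 2 * 10 = 20 ms
U = Ttrans / (Ttrans + RTT)
U = 10 / (10 + 20)
U = 10 / 30 = 0.333333
U% = 33.33%

33.33


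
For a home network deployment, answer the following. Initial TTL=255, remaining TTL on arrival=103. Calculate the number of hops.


Given: initial TTL = 255, received TTL = 103
Hops = initial TTL - received TTL
Hops = 255 - 103 = 152

152


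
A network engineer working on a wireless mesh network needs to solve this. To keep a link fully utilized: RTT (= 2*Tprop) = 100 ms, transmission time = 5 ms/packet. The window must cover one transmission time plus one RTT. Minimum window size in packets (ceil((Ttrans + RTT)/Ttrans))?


Given: Ttrans = 5 ms, RTT = 100 ms (= 2 * Tprop, Tprop = 50 ms)
Time until first ACK returns = Ttrans + RTT = 5 + 100 = 105 ms
Need W * Ttrans >= Ttrans + RTT  ->  W >= (Ttrans + RTT) / Ttrans
(Ttrans + RTT) / Ttrans = 105 / 5 = 21
W_min = ceil(21) = 21

21


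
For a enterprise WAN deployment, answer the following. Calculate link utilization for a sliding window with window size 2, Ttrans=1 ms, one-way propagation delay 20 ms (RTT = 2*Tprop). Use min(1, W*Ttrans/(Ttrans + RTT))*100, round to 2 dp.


Given: W = 2, Ttrans = 1 ms, RTT = 40 ms (= 2 * Tprop, Tprop = 20 ms)
Cycle time = Ttrans + RTT = 1 + 40 = 41 ms (first packet sent until its ACK returns)
W * Ttrans = 2 * 1 = 2 ms of sending per cycle
W * Ttrans / (Ttrans + RTT) = 2 / 41 = 0.048780
U = min(1, 0.048780) = 0.048780
U% = 4.88%

4.88


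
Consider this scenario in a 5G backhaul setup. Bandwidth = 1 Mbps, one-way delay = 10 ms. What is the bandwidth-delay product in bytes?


Given: bandwidth = 1 Mbps, delay = 10 ms
BDP in bits = 1 * 10^6 * 10 / 1000
BDP in bits = 10000
BDP in bytes = 10000 / 8 = 1250

1250


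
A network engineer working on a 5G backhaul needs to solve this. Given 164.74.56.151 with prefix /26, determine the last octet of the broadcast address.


Given: IP = 164.74.56.151, prefix = /26
Host bits = 32 - 26 = 6
Network last octet = 151 AND mask = 128
Host part size = 2^6 - 1 = 63
Broadcast last octet = 128 OR 63 = 191

191


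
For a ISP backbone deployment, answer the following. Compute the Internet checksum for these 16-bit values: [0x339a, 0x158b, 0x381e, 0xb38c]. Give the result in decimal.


Given words: [0x339a, 0x158b, 0x381e, 0xb38c]
Step 1: Sum all words
Raw sum = 13210 + 5515 + 14366 + 45964 = 79055
Step 2: Fold carry: (13519 + 1) = 13520
One's complement = ~13520 & 0xFFFF = 52015

52015


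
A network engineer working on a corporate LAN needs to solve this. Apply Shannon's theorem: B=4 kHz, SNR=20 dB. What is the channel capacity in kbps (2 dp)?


Given: B = 4 kHz, SNR = 20 dB
SNR linear = 10^(20/10) = 100
1 + SNR = 101
log2(101) = 6.6582114828
C = 4 * 1000 * 6.6582114828 = 26632.8459 bps
C = 26.632846 kbps -> 26.63 kbps (2 dp)

26.63


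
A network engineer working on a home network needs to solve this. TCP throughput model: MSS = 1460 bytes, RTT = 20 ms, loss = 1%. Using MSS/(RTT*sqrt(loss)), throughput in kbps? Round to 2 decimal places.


Given: MSS = 1460 bytes, RTT = 20 ms, loss = 1%
RTT in seconds = 20 / 1000 = 0.02
Loss rate = 1% = 0.01
sqrt(loss) = sqrt(0.01) = 0.1
Throughput (bytes/s) = 1460 / (0.02 * 0.1) = 730000.0000
Throughput (kbps) = 730000.0000 * 8 / 1000 = 5840.000000 -> 5840.00 kbps (2 dp)

5840.00


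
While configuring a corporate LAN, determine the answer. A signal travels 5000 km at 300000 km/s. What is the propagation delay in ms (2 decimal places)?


Given: distance = 5000 km, speed = 300000 km/s
Delay = distance / speed = 5000 / 300000 seconds
Delay in ms = 5000 * 1000 / 300000
Delay = 16.6667 ms
Rounded to 2 dp = 16.67 ms

16.67


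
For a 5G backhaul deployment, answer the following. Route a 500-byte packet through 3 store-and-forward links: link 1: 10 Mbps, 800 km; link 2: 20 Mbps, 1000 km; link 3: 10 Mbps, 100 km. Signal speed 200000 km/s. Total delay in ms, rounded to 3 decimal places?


Packet = 500 bytes = 4000 bits. Store-and-forward: sum (t_trans + t_prop) per link.
Link 1: t_trans = 4000/(10*10^6) s = 0.4000 ms; t_prop = 800/200000 s = 4.0000 ms; subtotal = 4.4000 ms
Link 2: t_trans = 4000/(20*10^6) s = 0.2000 ms; t_prop = 1000/200000 s = 5.0000 ms; subtotal = 5.2000 ms
Link 3: t_trans = 4000/(10*10^6) s = 0.4000 ms; t_prop = 100/200000 s = 0.5000 ms; subtotal = 0.9000 ms
End-to-end = 4.4000 + 5.2000 + 0.9000 = 10.5000 ms -> 10.500 ms (3 dp)

10.500


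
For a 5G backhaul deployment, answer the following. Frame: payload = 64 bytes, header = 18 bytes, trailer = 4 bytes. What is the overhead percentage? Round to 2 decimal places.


Given: payload = 64 B, header = 18 B, trailer = 4 B
Overhead bytes = header + trailer = 18 + 4 = 22
Total frame = payload + overhead = 64 + 22 = 86
Overhead % = 22 / 86 * 100 = 25.5814% -> 25.58% (2 dp)

25.58


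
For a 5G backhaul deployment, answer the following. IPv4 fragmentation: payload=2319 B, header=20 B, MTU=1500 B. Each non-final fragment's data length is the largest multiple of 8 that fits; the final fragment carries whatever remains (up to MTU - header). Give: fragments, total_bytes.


Max data per non-final fragment = floor((MTU - header)/8)*8 = floor((1500 - 20)/8)*8 = floor(1480/8)*8 = 1480 B
Final fragment needs no 8-byte alignment: it can carry up to MTU - header = 1480 B
Non-final fragments needed = ceil((payload - 1480) / 1480) = ceil(839/1480) = ceil(0.5669) = 1
Number of fragments = 1 + 1 = 2
Fragment sizes (data): 1 * 1480 B + 839 B (last, 839 <= 1480 OK)
Total bytes sent = payload + n_frags * header = 2319 + 2*20 = 2319 + 40 = 2359 B

2, 2359


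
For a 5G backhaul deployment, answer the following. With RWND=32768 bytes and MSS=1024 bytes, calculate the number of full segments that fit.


Given: RWND = 32768 bytes, MSS = 1024 bytes
Full segments = floor(RWND / MSS)
Full segments = floor(32768 / 1024)
Full segments = floor(32.0) = 32

32


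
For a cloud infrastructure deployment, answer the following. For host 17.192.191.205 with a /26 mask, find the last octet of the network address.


Given: IP = 17.192.191.205, prefix = /26
Subnet mask = 255.255.255.192
Last octet of IP: 205
Last octet of mask: 192
Network last octet = 205 AND 192 = 192

192


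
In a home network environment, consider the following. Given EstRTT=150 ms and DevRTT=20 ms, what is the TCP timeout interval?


Given: EstRTT = 150 ms, DevRTT = 20 ms
Timeout = EstRTT + 4 * DevRTT
4 * DevRTT = 4 * 20 = 80
Timeout = 150 + 80 = 230 ms

230


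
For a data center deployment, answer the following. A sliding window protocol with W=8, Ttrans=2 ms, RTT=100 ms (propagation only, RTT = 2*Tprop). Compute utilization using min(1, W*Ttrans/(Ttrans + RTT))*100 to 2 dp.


Given: W = 8, Ttrans = 2 ms, RTT = 100 ms (= 2 * Tprop, Tprop = 50 ms)
Cycle time = Ttrans + RTT = 2 + 100 = 102 ms (first packet sent until its ACK returns)
W * Ttrans = 8 * 2 = 16 ms of sending per cycle
W * Ttrans / (Ttrans + RTT) = 16 / 102 = 0.156863
U = min(1, 0.156863) = 0.156863
U% = 15.69%

15.69


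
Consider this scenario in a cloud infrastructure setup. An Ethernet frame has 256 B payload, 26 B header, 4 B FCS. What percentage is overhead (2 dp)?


Given: payload = 256 B, header = 26 B, trailer = 4 B
Overhead bytes = header + trailer = 26 + 4 = 30
Total frame = payload + overhead = 256 + 30 = 286
Overhead % = 30 / 286 * 100 = 10.4895% -> 10.49% (2 dp)

10.49


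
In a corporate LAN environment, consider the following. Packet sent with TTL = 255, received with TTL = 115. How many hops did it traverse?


Given: initial TTL = 255, received TTL = 115
Hops = initial TTL - received TTL
Hops = 255 - 115 = 140

140


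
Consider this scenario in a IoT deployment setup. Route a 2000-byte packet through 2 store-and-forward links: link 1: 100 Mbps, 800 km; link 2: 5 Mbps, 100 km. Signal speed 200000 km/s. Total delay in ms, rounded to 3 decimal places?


Packet = 2000 bytes = 16000 bits. Store-and-forward: sum (t_trans + t_prop) per link.
Link 1: t_trans = 16000/(100*10^6) s = 0.1600 ms; t_prop = 800/200000 s = 4.0000 ms; subtotal = 4.1600 ms
Link 2: t_trans = 16000/(5*10^6) s = 3.2000 ms; t_prop = 100/200000 s = 0.5000 ms; subtotal = 3.7000 ms
End-to-end = 4.1600 + 3.7000 = 7.8600 ms -> 7.860 ms (3 dp)

7.860


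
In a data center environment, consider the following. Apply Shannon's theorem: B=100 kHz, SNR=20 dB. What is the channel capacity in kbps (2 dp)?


Given: B = 100 kHz, SNR = 20 dB
SNR linear = 10^(20/10) = 100
1 + SNR = 101
log2(101) = 6.6582114828
C = 100 * 1000 * 6.6582114828 = 665821.1483 bps
C = 665.821148 kbps -> 665.82 kbps (2 dp)

665.82


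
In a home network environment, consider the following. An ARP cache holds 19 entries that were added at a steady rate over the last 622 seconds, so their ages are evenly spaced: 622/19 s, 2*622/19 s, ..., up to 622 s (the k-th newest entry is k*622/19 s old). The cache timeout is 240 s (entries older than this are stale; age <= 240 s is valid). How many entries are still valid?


Ages are k * 622/19 s for k = 1..19 (spacing = 32.7368 s).
Entry k is valid iff k * 622/19 <= 240 iff k <= 19 * 240 / 622 = 7.3312
n_valid = floor(7.3312) = 7
(n_stale = 19 - 7 = 12)

7


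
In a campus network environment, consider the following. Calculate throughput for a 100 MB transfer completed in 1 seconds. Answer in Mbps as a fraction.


Given: file = 100 MB, time = 1 s
File in Mb = 100 * 8 = 800 Mb
Throughput = 800 / 1 Mbps
Throughput = 800 Mbps

800


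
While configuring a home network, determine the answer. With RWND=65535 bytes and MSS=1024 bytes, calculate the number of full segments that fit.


Given: RWND = 65535 bytes, MSS = 1024 bytes
Full segments = floor(RWND / MSS)
Full segments = floor(65535 / 1024)
Full segments = floor(63.999) = 63

63


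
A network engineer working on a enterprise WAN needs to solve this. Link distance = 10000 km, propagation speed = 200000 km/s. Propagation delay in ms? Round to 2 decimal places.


Given: distance = 10000 km, speed = 200000 km/s
Delay = distance / speed = 10000 / 200000 seconds
Delay in ms = 10000 * 1000 / 200000
Delay = 50.0000 ms
Rounded to 2 dp = 50.00 ms

50.00


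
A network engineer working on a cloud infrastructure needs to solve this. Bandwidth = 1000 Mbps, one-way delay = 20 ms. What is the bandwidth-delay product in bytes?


Given: bandwidth = 1000 Mbps, delay = 20 ms
BDP in bits = 1000 * 10^6 * 20 / 1000
BDP in bits = 20000000
BDP in bytes = 20000000 / 8 = 2500000

2500000


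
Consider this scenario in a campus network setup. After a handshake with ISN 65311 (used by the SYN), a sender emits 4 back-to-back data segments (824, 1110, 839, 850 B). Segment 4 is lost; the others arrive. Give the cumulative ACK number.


SYN uses sequence number 65311; first data byte = ISN + 1 = 65312.
Segment 1: SEQ = 65312, len = 824 B, covers [65312, 66135]
Segment 2: SEQ = 66136, len = 1110 B, covers [66136, 67245]
Segment 3: SEQ = 67246, len = 839 B, covers [67246, 68084]
Segment 4: SEQ = 68085, len = 850 B, covers [68085, 68934] [LOST]
In-order data received: bytes [65312, 68084] (segments 1..3).
Segment 4 missing -> gap begins at byte 68085.
Cumulative ACK = next expected in-order byte = 65312 + 824 + 1110 + 839 = 68085

68085


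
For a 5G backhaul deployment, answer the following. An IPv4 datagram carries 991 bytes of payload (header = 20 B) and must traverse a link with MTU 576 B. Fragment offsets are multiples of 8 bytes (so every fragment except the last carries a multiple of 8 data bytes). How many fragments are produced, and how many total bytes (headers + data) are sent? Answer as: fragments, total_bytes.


Max data per non-final fragment = floor((MTU - header)/8)*8 = floor((576 - 20)/8)*8 = floor(556/8)*8 = 552 B
Final fragment needs no 8-byte alignment: it can carry up to MTU - header = 556 B
Non-final fragments needed = ceil((payload - 556) / 552) = ceil(435/552) = ceil(0.7880) = 1
Number of fragments = 1 + 1 = 2
Fragment sizes (data): 1 * 552 B + 439 B (last, 439 <= 556 OK)
Total bytes sent = payload + n_frags * header = 991 + 2*20 = 991 + 40 = 1031 B

2, 1031


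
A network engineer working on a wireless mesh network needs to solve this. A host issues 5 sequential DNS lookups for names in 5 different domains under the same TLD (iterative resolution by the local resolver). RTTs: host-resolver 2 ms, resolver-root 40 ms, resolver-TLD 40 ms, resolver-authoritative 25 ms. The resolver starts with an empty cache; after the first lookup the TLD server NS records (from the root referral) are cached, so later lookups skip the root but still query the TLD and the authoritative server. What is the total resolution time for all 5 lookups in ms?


Lookup 1 (cold cache): local + root + TLD + auth = 2 + 40 + 40 + 25 = 107 ms
Lookups 2..5 (TLD NS cached -> skip root; new domain -> still ask TLD and auth): local + TLD + auth = 2 + 40 + 25 = 67 ms each
Remaining 4 lookups: 4 * 67 = 268 ms
Total = 107 + 268 = 375 ms

375


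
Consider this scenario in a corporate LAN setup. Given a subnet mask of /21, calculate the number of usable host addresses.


Given: subnet mask /21
Host bits = 32 - 21 = 11
Total addresses = 2^11 = 2048
Usable hosts = 2048 - 2 (network + broadcast) = 2046

2046


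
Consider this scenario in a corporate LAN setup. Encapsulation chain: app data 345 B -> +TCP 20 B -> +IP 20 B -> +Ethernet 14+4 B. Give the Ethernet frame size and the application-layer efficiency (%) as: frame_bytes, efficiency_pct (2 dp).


TCP segment = 345 + 20 = 365 B
IP packet = 365 + 20 = 385 B
Ethernet frame = 385 + 14 + 4 = 403 B
Efficiency = app / frame = 345 / 403 = 0.856079 = 85.6079% -> 85.61% (2 dp)

403, 85.61


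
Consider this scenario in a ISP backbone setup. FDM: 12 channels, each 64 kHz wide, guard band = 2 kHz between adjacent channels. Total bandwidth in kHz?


Given: 12 channels, 64 kHz each, guard = 2 kHz
Channel bandwidth = 12 * 64 = 768 kHz
Guard bands = 11 gaps * 2 kHz = 22 kHz
Total = 768 + 22 = 790 kHz

790


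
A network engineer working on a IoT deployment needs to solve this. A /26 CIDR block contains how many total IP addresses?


Given: CIDR prefix /26
Host bits = 32 - 26 = 6
Total addresses = 2^6 = 64

64


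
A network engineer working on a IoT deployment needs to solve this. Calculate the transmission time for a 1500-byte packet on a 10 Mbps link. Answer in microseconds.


Given: packet = 1500 bytes, bandwidth = 10 Mbps
Packet in bits = 1500 * 8 = 12000 bits
Bandwidth = 10 * 10^6 = 10000000 bps
Time = 12000 / 10000000 seconds
Time in us = 12000 * 10^6 / 10000000 = 1200

1200


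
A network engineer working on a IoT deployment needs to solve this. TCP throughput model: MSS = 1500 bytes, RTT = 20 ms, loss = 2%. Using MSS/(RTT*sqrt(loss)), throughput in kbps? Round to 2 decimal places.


Given: MSS = 1500 bytes, RTT = 20 ms, loss = 2%
RTT in seconds = 20 / 1000 = 0.02
Loss rate = 2% = 0.02
sqrt(loss) = sqrt(0.02) = 0.141421356237
Throughput (bytes/s) = 1500 / (0.02 * 0.141421356237) = 530330.0859
Throughput (kbps) = 530330.0859 * 8 / 1000 = 4242.640687 -> 4242.64 kbps (2 dp)

4242.64


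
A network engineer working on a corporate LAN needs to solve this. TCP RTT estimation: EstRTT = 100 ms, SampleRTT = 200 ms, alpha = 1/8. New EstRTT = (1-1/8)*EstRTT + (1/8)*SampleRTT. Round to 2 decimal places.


Given: EstRTT = 100 ms, SampleRTT = 200 ms, alpha = 1/8
New EstRTT = (1 - alpha) * EstRTT + alpha * SampleRTT
(7/8) * 100 = 87.5
(1/8) * 200 = 25
New EstRTT = 87.5 + 25 = 112.5 ms -> 112.50 ms (2 dp)

112.50


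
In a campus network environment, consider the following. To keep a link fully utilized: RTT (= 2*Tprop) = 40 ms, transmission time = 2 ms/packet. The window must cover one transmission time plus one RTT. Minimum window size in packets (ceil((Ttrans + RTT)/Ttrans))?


Given: Ttrans = 2 ms, RTT = 40 ms (= 2 * Tprop, Tprop = 20 ms)
Time until first ACK returns = Ttrans + RTT = 2 + 40 = 42 ms
Need W * Ttrans >= Ttrans + RTT  ->  W >= (Ttrans + RTT) / Ttrans
(Ttrans + RTT) / Ttrans = 42 / 2 = 21
W_min = ceil(21) = 21

21


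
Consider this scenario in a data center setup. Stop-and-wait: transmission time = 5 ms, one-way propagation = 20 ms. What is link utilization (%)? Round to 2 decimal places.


Given: Ttrans = 5 ms, Tprop = 20 ms
RTT = 2 * Tprop = 2 * 20 = 40 ms
U = Ttrans / (Ttrans + RTT)
U = 5 / (5 + 40)
U = 5 / 45 = 0.111111
U% = 11.11%

11.11


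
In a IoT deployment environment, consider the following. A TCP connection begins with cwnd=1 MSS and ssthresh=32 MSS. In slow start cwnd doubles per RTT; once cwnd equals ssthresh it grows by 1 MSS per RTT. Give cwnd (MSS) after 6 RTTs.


RTT 0: cwnd = 1 MSS (initial)
RTT 1: cwnd = 2 MSS (slow start, doubled)
RTT 2: cwnd = 4 MSS (slow start, doubled)
RTT 3: cwnd = 8 MSS (slow start, doubled)
RTT 4: cwnd = 16 MSS (slow start, doubled)
RTT 5: cwnd = 32 MSS (slow start, doubled)
RTT 6: cwnd = 33 MSS (congestion avoidance, +1)

33


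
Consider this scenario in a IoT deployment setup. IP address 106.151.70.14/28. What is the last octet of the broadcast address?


Given: IP = 106.151.70.14, prefix = /28
Host bits = 32 - 28 = 4
Network last octet = 14 AND mask = 0
Host part size = 2^4 - 1 = 15
Broadcast last octet = 0 OR 15 = 15

15


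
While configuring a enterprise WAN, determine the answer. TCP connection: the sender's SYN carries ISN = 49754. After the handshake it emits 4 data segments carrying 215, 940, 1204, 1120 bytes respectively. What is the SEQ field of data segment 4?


The SYN occupies sequence number ISN = 49754, so the first data byte is ISN + 1 = 49755.
SEQ of data segment i = (ISN + 1) + sum of payload sizes of segments 1..i-1.
Segment 1: SEQ = 49755, payload = 215 bytes
Segment 2: SEQ = 49970, payload = 940 bytes
Segment 3: SEQ = 50910, payload = 1204 bytes
Segment 4: SEQ = 52114, payload = 1120 bytes
SEQ of segment 4 = 49755 + 215 + 940 + 1204 = 52114

52114


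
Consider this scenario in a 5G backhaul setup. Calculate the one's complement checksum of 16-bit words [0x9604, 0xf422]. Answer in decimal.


Given words: [0x9604, 0xf422]
Step 1: Sum all words
Raw sum = 38404 + 62498 = 100902
Step 2: Fold carry: (35366 + 1) = 35367
One's complement = ~35367 & 0xFFFF = 30168

30168


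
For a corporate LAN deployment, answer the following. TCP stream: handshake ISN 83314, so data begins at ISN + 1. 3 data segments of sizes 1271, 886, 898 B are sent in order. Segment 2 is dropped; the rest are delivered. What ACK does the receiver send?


SYN uses sequence number 83314; first data byte = ISN + 1 = 83315.
Segment 1: SEQ = 83315, len = 1271 B, covers [83315, 84585]
Segment 2: SEQ = 84586, len = 886 B, covers [84586, 85471] [LOST]
Segment 3: SEQ = 85472, len = 898 B, covers [85472, 86369]
In-order data received: bytes [83315, 84585] (segments 1..1).
Segment 2 missing -> gap begins at byte 84586; later segments buffered out of order.
Cumulative ACK = next expected in-order byte = 83315 + 1271 = 84586

84586


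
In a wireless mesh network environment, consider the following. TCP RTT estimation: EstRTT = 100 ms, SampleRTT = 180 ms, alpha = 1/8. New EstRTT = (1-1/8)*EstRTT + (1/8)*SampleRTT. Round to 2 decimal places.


Given: EstRTT = 100 ms, SampleRTT = 180 ms, alpha = 1/8
New EstRTT = (1 - alpha) * EstRTT + alpha * SampleRTT
(7/8) * 100 = 87.5
(1/8) * 180 = 22.5
New EstRTT = 87.5 + 22.5 = 110 ms -> 110.00 ms (2 dp)

110.00


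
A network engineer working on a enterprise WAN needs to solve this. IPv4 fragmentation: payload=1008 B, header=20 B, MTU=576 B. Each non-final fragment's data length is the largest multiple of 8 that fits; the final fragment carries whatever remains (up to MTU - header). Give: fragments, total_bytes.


Max data per non-final fragment = floor((MTU - header)/8)*8 = floor((576 - 20)/8)*8 = floor(556/8)*8 = 552 B
Final fragment needs no 8-byte alignment: it can carry up to MTU - header = 556 B
Non-final fragments needed = ceil((payload - 556) / 552) = ceil(452/552) = ceil(0.8188) = 1
Number of fragments = 1 + 1 = 2
Fragment sizes (data): 1 * 552 B + 456 B (last, 456 <= 556 OK)
Total bytes sent = payload + n_frags * header = 1008 + 2*20 = 1008 + 40 = 1048 B

2, 1048


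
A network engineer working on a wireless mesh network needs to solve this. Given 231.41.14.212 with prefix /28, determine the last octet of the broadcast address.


Given: IP = 231.41.14.212, prefix = /28
Host bits = 32 - 28 = 4
Network last octet = 212 AND mask = 208
Host part size = 2^4 - 1 = 15
Broadcast last octet = 208 OR 15 = 223

223


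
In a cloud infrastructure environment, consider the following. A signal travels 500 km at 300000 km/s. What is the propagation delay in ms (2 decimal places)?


Given: distance = 500 km, speed = 300000 km/s
Delay = distance / speed = 500 / 300000 seconds
Delay in ms = 500 * 1000 / 300000
Delay = 1.6667 ms
Rounded to 2 dp = 1.67 ms

1.67


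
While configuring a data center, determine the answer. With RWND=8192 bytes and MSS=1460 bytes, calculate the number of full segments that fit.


Given: RWND = 8192 bytes, MSS = 1460 bytes
Full segments = floor(RWND / MSS)
Full segments = floor(8192 / 1460)
Full segments = floor(5.611) = 5

5


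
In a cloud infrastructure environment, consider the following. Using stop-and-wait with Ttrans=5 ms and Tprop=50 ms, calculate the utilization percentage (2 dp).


Given: Ttrans = 5 ms, Tprop = 50 ms
RTT = 2 * Tprop = 2 * 50 = 100 ms
U = Ttrans / (Ttrans + RTT)
U = 5 / (5 + 100)
U = 5 / 105 = 0.047619
U% = 4.76%

4.76


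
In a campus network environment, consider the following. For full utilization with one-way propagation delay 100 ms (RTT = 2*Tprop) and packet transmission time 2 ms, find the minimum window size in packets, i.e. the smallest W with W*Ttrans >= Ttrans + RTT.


Given: Ttrans = 2 ms, RTT = 200 ms (= 2 * Tprop, Tprop = 100 ms)
Time until first ACK returns = Ttrans + RTT = 2 + 200 = 202 ms
Need W * Ttrans >= Ttrans + RTT  ->  W >= (Ttrans + RTT) / Ttrans
(Ttrans + RTT) / Ttrans = 202 / 2 = 101
W_min = ceil(101) = 101

101


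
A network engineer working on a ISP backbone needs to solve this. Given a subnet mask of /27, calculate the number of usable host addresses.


Given: subnet mask /27
Host bits = 32 - 27 = 5
Total addresses = 2^5 = 32
Usable hosts = 32 - 2 (network + broadcast) = 30

30


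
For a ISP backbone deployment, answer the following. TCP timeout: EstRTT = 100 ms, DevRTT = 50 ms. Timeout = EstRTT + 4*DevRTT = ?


Given: EstRTT = 100 ms, DevRTT = 50 ms
Timeout = EstRTT + 4 * DevRTT
4 * DevRTT = 4 * 50 = 200
Timeout = 100 + 200 = 300 ms

300


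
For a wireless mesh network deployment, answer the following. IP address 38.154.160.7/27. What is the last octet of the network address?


Given: IP = 38.154.160.7, prefix = /27
Subnet mask = 255.255.255.224
Last octet of IP: 7
Last octet of mask: 224
Network last octet = 7 AND 224 = 0

0


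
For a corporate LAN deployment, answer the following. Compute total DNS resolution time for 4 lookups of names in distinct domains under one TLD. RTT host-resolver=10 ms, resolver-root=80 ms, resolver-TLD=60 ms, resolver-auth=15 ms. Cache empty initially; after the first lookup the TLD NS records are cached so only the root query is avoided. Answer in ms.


Lookup 1 (cold cache): local + root + TLD + auth = 10 + 80 + 60 + 15 = 165 ms
Lookups 2..4 (TLD NS cached -> skip root; new domain -> still ask TLD and auth): local + TLD + auth = 10 + 60 + 15 = 85 ms each
Remaining 3 lookups: 3 * 85 = 255 ms
Total = 165 + 255 = 420 ms

420


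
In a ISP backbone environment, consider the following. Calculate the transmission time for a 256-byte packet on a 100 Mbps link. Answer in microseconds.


Given: packet = 256 bytes, bandwidth = 100 Mbps
Packet in bits = 256 * 8 = 2048 bits
Bandwidth = 100 * 10^6 = 100000000 bps
Time = 2048 / 100000000 seconds
Time in us = 2048 * 10^6 / 100000000 = 20.48

20.48


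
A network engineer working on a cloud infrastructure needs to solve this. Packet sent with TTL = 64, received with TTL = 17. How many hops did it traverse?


Given: initial TTL = 64, received TTL = 17
Hops = initial TTL - received TTL
Hops = 64 - 17 = 47

47


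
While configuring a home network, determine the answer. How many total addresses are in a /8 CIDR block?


Given: CIDR prefix /8
Host bits = 32 - 8 = 24
Total addresses = 2^24 = 16777216

16777216


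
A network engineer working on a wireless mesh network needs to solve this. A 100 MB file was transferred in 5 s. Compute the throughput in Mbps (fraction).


Given: file = 100 MB, time = 5 s
File in Mb = 100 * 8 = 800 Mb
Throughput = 800 / 5 Mbps
Throughput = 160 Mbps

160


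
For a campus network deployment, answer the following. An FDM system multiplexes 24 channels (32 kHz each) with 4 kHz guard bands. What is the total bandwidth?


Given: 24 channels, 32 kHz each, guard = 4 kHz
Channel bandwidth = 24 * 32 = 768 kHz
Guard bands = 23 gaps * 4 kHz = 92 kHz
Total = 768 + 92 = 860 kHz

860


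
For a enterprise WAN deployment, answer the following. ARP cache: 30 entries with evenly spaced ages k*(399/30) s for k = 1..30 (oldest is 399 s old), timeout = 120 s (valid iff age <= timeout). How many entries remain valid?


Ages are k * 399/30 s for k = 1..30 (spacing = 13.3000 s).
Entry k is valid iff k * 399/30 <= 120 iff k <= 30 * 120 / 399 = 9.0226
n_valid = floor(9.0226) = 9
(n_stale = 30 - 9 = 21)

9


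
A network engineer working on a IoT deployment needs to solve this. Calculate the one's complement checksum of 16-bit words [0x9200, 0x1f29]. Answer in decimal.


Given words: [0x9200, 0x1f29]
Step 1: Sum all words
Raw sum = 37376 + 7977 = 45353
One's complement = ~45353 & 0xFFFF = 20182

20182


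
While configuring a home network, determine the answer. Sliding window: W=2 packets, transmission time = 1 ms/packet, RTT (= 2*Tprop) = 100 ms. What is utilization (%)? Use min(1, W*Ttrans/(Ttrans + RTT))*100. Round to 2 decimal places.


Given: W = 2, Ttrans = 1 ms, RTT = 100 ms (= 2 * Tprop, Tprop = 50 ms)
Cycle time = Ttrans + RTT = 1 + 100 = 101 ms (first packet sent until its ACK returns)
W * Ttrans = 2 * 1 = 2 ms of sending per cycle
W * Ttrans / (Ttrans + RTT) = 2 / 101 = 0.019802
U = min(1, 0.019802) = 0.019802
U% = 1.98%

1.98


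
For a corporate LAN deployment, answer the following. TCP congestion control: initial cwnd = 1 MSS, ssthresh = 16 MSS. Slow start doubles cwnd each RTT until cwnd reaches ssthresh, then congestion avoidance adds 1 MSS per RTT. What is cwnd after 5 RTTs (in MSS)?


RTT 0: cwnd = 1 MSS (initial)
RTT 1: cwnd = 2 MSS (slow start, doubled)
RTT 2: cwnd = 4 MSS (slow start, doubled)
RTT 3: cwnd = 8 MSS (slow start, doubled)
RTT 4: cwnd = 16 MSS (slow start, doubled)
RTT 5: cwnd = 17 MSS (congestion avoidance, +1)

17


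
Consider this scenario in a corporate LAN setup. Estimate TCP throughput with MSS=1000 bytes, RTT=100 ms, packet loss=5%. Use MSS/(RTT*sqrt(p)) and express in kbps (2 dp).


Given: MSS = 1000 bytes, RTT = 100 ms, loss = 5%
RTT in seconds = 100 / 1000 = 0.1
Loss rate = 5% = 0.05
sqrt(loss) = sqrt(0.05) = 0.223606797750
Throughput (bytes/s) = 1000 / (0.1 * 0.223606797750) = 44721.3595
Throughput (kbps) = 44721.3595 * 8 / 1000 = 357.770876 -> 357.77 kbps (2 dp)

357.77


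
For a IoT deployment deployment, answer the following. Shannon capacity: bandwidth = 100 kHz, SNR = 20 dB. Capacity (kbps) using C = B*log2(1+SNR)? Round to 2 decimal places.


Given: B = 100 kHz, SNR = 20 dB
SNR linear = 10^(20/10) = 100
1 + SNR = 101
log2(101) = 6.6582114828
C = 100 * 1000 * 6.6582114828 = 665821.1483 bps
C = 665.821148 kbps -> 665.82 kbps (2 dp)

665.82


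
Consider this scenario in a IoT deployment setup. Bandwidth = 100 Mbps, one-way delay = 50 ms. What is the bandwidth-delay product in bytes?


Given: bandwidth = 100 Mbps, delay = 50 ms
BDP in bits = 100 * 10^6 * 50 / 1000
BDP in bits = 5000000
BDP in bytes = 5000000 / 8 = 625000

625000


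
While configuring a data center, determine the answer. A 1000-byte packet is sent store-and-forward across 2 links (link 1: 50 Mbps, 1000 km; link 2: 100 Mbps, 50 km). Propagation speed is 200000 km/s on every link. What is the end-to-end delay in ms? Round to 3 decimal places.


Packet = 1000 bytes = 8000 bits. Store-and-forward: sum (t_trans + t_prop) per link.
Link 1: t_trans = 8000/(50*10^6) s = 0.1600 ms; t_prop = 1000/200000 s = 5.0000 ms; subtotal = 5.1600 ms
Link 2: t_trans = 8000/(100*10^6) s = 0.0800 ms; t_prop = 50/200000 s = 0.2500 ms; subtotal = 0.3300 ms
End-to-end = 5.1600 + 0.3300 = 5.4900 ms -> 5.490 ms (3 dp)

5.490


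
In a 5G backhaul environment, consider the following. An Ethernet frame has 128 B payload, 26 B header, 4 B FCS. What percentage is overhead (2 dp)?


Given: payload = 128 B, header = 26 B, trailer = 4 B
Overhead bytes = header + trailer = 26 + 4 = 30
Total frame = payload + overhead = 128 + 30 = 158
Overhead % = 30 / 158 * 100 = 18.9873% -> 18.99% (2 dp)

18.99


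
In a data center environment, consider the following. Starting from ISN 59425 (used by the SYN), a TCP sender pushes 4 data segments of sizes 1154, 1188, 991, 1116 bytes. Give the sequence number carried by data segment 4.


The SYN occupies sequence number ISN = 59425, so the first data byte is ISN + 1 = 59426.
SEQ of data segment i = (ISN + 1) + sum of payload sizes of segments 1..i-1.
Segment 1: SEQ = 59426, payload = 1154 bytes
Segment 2: SEQ = 60580, payload = 1188 bytes
Segment 3: SEQ = 61768, payload = 991 bytes
Segment 4: SEQ = 62759, payload = 1116 bytes
SEQ of segment 4 = 59426 + 1154 + 1188 + 991 = 62759

62759


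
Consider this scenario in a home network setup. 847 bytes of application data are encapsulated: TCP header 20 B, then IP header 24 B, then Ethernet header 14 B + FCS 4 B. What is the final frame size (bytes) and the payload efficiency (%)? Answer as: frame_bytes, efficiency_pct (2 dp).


TCP segment = 847 + 20 = 867 B
IP packet = 867 + 24 = 891 B
Ethernet frame = 891 + 14 + 4 = 909 B
Efficiency = app / frame = 847 / 909 = 0.931793 = 93.1793% -> 93.18% (2 dp)

909, 93.18


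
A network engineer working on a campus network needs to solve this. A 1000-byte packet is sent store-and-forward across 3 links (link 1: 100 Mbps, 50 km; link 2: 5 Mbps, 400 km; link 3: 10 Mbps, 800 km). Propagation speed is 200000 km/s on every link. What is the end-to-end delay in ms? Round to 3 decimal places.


Packet = 1000 bytes = 8000 bits. Store-and-forward: sum (t_trans + t_prop) per link.
Link 1: t_trans = 8000/(100*10^6) s = 0.0800 ms; t_prop = 50/200000 s = 0.2500 ms; subtotal = 0.3300 ms
Link 2: t_trans = 8000/(5*10^6) s = 1.6000 ms; t_prop = 400/200000 s = 2.0000 ms; subtotal = 3.6000 ms
Link 3: t_trans = 8000/(10*10^6) s = 0.8000 ms; t_prop = 800/200000 s = 4.0000 ms; subtotal = 4.8000 ms
End-to-end = 0.3300 + 3.6000 + 4.8000 = 8.7300 ms -> 8.730 ms (3 dp)

8.730


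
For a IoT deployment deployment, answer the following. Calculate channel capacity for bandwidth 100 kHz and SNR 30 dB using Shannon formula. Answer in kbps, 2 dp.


Given: B = 100 kHz, SNR = 30 dB
SNR linear = 10^(30/10) = 1000
1 + SNR = 1001
log2(1001) = 9.9672262588
C = 100 * 1000 * 9.9672262588 = 996722.6259 bps
C = 996.722626 kbps -> 996.72 kbps (2 dp)

996.72


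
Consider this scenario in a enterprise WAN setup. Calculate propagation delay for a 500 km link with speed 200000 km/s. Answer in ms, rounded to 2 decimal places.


Given: distance = 500 km, speed = 200000 km/s
Delay = distance / speed = 500 / 200000 seconds
Delay in ms = 500 * 1000 / 200000
Delay = 2.5000 ms
Rounded to 2 dp = 2.50 ms

2.50


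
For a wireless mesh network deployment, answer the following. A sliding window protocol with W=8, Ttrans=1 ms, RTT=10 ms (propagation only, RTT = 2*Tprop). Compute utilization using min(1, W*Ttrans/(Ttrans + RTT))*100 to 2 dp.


Given: W = 8, Ttrans = 1 ms, RTT = 10 ms (= 2 * Tprop, Tprop = 5 ms)
Cycle time = Ttrans + RTT = 1 + 10 = 11 ms (first packet sent until its ACK returns)
W * Ttrans = 8 * 1 = 8 ms of sending per cycle
W * Ttrans / (Ttrans + RTT) = 8 / 11 = 0.727273
U = min(1, 0.727273) = 0.727273
U% = 72.73%

72.73


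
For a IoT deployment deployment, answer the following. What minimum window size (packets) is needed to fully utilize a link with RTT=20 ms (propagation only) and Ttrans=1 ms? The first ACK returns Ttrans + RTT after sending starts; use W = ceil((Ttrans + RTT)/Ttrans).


Given: Ttrans = 1 ms, RTT = 20 ms (= 2 * Tprop, Tprop = 10 ms)
Time until first ACK returns = Ttrans + RTT = 1 + 20 = 21 ms
Need W * Ttrans >= Ttrans + RTT  ->  W >= (Ttrans + RTT) / Ttrans
(Ttrans + RTT) / Ttrans = 21 / 1 = 21
W_min = ceil(21) = 21

21


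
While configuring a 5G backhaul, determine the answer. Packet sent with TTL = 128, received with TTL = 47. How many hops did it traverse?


Given: initial TTL = 128, received TTL = 47
Hops = initial TTL - received TTL
Hops = 128 - 47 = 81

81
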